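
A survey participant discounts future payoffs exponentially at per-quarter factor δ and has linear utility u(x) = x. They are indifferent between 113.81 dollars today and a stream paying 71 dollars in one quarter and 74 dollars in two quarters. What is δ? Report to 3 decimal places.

Equating present values: 113.81 = 71δ + 74δ².
So 74δ² + 71δ − 113.81 = 0.
δ = (−71 + √(71² + 4·74·113.81)) / (2·74) = (−71 + √38728.76) / 148 ≈ 0.850.

δ ≈ 0.850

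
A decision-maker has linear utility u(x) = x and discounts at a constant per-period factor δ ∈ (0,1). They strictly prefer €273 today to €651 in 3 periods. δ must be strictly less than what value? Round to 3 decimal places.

The preference means 273 > δ^3·651.
So δ^3 < 273/651 = 0.41935; taking the cube root of both positive sides preserves the inequality.
δ < 0.41935^(1/3) = 0.749.

δ < 0.749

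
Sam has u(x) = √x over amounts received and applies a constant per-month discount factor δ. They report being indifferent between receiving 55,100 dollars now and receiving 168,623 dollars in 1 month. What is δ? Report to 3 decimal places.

The payoff in 1 month is discounted by δ, so u(55100) = δ·u(168623) and δ = u(55100)/u(168623).
With u(x) = √x: δ = √55100/√168623 = √(55100/168623) = 0.57163.

δ ≈ 0.572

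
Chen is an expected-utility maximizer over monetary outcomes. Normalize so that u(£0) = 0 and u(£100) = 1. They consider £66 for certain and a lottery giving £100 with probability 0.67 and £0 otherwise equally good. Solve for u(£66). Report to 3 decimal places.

The indifference gives u(£66) = 0.67·u(£100) + 0.33·u(£0) = 0.67·1 + 0.33·0 = 0.67.

0.670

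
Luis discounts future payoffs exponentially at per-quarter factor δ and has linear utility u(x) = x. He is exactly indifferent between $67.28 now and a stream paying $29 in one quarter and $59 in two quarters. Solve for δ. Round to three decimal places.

The stream is worth 29δ + 59δ² today, so 29δ + 59δ² = 67.28.
Rearranged: 59δ² + 29δ − 67.28 = 0.
The positive root is δ = [−29 + √(29² + 4·59·67.28)] / (2·59) = (−29 + 129.302)/118 ≈ 0.850.

δ ≈ 0.850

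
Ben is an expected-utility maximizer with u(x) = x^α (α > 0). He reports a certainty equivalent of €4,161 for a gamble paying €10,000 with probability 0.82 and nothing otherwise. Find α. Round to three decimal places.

α ≈ 0.226

The lottery's expected utility is 0.82·u(10000) + 0.18·u(0) = 0.82·10000^α (since u(0) = 0 for α > 0).
Setting u(4161) equal to that: 4161^α = 0.82·10000^α ⇒ (4161/10000)^α = 0.82.
α = ln(0.82) / ln(4161/10000) = -0.198451/-0.876830 ≈ 0.226.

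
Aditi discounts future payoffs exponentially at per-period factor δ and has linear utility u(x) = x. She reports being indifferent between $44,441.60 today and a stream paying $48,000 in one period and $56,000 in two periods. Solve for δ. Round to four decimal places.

The stream is worth 48000δ + 56000δ² today, so 48000δ + 56000δ² = 44441.60.
Rearranged: 56000δ² + 48000δ − 44441.60 = 0.
By the quadratic formula (taking the positive root), δ = (−48000 + √12258918400.00) / 112000 ≈ 0.5600.

δ ≈ 0.5600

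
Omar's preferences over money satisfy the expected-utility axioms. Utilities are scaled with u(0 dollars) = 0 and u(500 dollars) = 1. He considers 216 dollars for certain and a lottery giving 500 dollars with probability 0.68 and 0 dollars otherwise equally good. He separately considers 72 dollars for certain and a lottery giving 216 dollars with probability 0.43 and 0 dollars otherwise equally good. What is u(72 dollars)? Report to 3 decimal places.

First, u(216 dollars) = 0.68·u(500 dollars) + 0.32·u(0 dollars) = 0.68.
The second indifference gives u(72 dollars) = 0.43·u(216 dollars) + 0.57·u(0 dollars) = 0.43·0.68 + 0.57·0.00 = 0.2924.

0.292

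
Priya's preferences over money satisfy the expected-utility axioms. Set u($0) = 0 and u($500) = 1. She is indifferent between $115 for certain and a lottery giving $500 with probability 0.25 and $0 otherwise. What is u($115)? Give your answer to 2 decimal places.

0.25

u($115) equals the lottery's expected utility: 0.25·1 + 0.75·0 = 0.25.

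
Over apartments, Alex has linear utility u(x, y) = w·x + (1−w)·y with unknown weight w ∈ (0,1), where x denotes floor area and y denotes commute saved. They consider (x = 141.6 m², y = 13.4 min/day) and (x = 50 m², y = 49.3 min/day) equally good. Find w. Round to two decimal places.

u(141.6,13.4) = u(50,49.3) means w·141.6 + (1−w)·13.4 = w·50 + (1−w)·49.3.
w·(141.6−50) = (1−w)·(49.3−13.4), i.e. w·91.6 = (1−w)·35.9.
The marginal rate of substitution is 35.9/91.6, so w = 35.9/(91.6+35.9) = 0.28.

w = 0.28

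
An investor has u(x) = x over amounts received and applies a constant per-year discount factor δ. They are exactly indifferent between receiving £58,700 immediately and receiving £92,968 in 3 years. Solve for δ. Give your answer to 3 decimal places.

Indifference means u(58700) = δ^3 · u(92968), so δ^3 = u(58700)/u(92968).
With u(x) = x: δ^3 = 58700/92968 = 0.63140.
Hence δ = (0.63140)^(1/3) = 0.85790.

δ ≈ 0.858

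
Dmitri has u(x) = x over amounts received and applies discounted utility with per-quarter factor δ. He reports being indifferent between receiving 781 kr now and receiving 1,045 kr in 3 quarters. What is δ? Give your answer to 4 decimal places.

Equating discounted utilities: u(781) = δ^3·u(1045) ⇒ δ^3 = u(781)/u(1045).
With u(x) = x: δ^3 = 781/1045 = 0.74737.
Hence δ = (0.74737)^(1/3) = 0.907496.

δ ≈ 0.9075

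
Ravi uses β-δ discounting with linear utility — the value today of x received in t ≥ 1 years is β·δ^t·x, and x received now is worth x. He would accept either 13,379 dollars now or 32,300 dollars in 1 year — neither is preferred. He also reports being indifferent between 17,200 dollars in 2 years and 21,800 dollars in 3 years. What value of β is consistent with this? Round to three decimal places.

The second indifference involves only future payoffs, so β cancels: β·δ^2·17200 = β·δ^3·21800, giving δ = 17200/21800 = 0.78899.
The first indifference: 13379 = β·δ·32300, so β = 13379/(δ·32300) = 13379/(0.78899·32300) ≈ 0.525.

β ≈ 0.525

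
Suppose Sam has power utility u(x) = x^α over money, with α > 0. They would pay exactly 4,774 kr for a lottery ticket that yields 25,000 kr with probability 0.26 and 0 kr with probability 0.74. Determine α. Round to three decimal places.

Since u(0) = 0, the lottery's EU is 0.26·25000^α.
Indifference: 4774^α = 0.26·25000^α, so (4774/25000)^α = 0.26.
α = ln(0.26) / ln(4774/25000) = -1.347074/-1.655691 ≈ 0.814.

α ≈ 0.814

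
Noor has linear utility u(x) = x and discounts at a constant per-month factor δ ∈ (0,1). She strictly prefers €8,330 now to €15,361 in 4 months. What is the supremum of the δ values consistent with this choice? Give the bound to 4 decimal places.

Under u(x) = x this choice says 8330 > δ^4·15361.
Dividing by 15361: δ^4 < 0.54228. Both sides are positive, so the 4th root keeps the direction.
δ < (8330/15361)^(1/4) ≈ 0.8581.

δ < 0.8581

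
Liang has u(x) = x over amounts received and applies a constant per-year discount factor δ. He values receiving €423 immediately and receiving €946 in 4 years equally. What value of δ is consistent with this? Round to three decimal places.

Indifference means u(423) = δ^4 · u(946), so δ^4 = u(423)/u(946).
With u(x) = x: δ^4 = 423/946 = 0.44715.
Taking the 4th root: δ = 0.44715^(1/4) ≈ 0.818.

δ ≈ 0.818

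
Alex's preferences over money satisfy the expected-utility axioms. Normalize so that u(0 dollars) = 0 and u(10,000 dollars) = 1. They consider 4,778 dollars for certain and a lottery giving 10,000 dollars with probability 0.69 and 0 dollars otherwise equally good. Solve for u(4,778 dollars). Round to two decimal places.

By the standard-gamble method, u(4,778 dollars) is just the indifference probability on the best outcome: 0.69.

0.69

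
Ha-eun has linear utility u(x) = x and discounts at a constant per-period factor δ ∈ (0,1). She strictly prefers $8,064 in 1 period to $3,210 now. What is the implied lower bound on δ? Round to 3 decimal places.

The preference means 3210 < δ·8064.
So δ > 3210/8064 = 0.39807.

δ > 0.398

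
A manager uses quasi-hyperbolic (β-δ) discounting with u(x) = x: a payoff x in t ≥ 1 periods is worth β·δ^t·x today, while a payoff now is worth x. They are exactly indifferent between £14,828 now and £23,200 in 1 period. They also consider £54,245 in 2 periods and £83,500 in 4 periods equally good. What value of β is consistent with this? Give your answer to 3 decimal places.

Both payoffs in the second observation are in the future, so β drops out: δ^2·54245 = δ^4·83500 ⇒ δ^2 = 54245/83500 = 0.64964, so δ = 0.80600.
Substituting δ into 14828 = β·δ·23200: β = 14828/(18699.268) ≈ 0.793.

β ≈ 0.793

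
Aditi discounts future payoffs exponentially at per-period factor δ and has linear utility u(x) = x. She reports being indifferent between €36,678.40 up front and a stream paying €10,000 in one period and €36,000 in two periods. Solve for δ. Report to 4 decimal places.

The stream is worth 10000δ + 36000δ² today, so 10000δ + 36000δ² = 36678.40.
That is, 36000δ² + 10000δ − 36678.40 = 0, a quadratic in δ.
By the quadratic formula (taking the positive root), δ = (−10000 + √5381689600.00) / 72000 ≈ 0.8800.

δ ≈ 0.8800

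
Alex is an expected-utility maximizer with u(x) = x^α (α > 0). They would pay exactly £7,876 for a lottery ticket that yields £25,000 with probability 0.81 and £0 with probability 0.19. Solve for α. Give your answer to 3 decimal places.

α ≈ 0.182

EU(lottery) = 0.81·25000^α + 0.19·0 = 0.81·25000^α.
Equating: 7876^α = 0.81·25000^α, i.e. 0.3150^α = 0.81.
Taking logs: α·ln(7876/25000) = ln(0.81), so α = -0.210721 / -1.155056 ≈ 0.182.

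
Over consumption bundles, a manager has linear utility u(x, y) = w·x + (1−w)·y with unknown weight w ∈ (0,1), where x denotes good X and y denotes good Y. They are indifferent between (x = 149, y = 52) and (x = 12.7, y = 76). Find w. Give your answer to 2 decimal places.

w = 0.15

Indifference: w·149 + (1−w)·52 = w·12.7 + (1−w)·76.
Rearranging, 136.3·w − 24·(1−w) = 0.
So w/(1−w) = 24/136.3 = 0.1761, giving w = 24/(136.3+24) = 0.15.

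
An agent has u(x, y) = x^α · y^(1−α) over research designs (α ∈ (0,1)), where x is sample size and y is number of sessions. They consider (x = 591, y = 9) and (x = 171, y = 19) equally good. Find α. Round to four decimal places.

Indifference: 591^α · 9^(1−α) = 171^α · 19^(1−α).
Rearrange to (591/171)^α = (19/9)^(1−α) and take logs: α·1.2401525 = (1−α)·0.7472144.
So α/(1−α) = (0.7472144)/(1.2401525) = 0.6025182, and α = 0.6025182/1.6025182 ≈ 0.3760.

α ≈ 0.3760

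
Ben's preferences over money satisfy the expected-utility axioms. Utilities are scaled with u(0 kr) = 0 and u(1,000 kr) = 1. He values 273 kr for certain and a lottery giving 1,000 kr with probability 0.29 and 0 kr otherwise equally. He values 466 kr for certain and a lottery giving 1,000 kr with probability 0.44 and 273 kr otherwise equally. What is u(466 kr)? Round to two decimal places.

First, u(273 kr) = 0.29·u(1,000 kr) + 0.71·u(0 kr) = 0.29.
The second indifference gives u(466 kr) = 0.44·u(1,000 kr) + 0.56·u(273 kr) = 0.44·1.00 + 0.56·0.29 = 0.6024.

0.60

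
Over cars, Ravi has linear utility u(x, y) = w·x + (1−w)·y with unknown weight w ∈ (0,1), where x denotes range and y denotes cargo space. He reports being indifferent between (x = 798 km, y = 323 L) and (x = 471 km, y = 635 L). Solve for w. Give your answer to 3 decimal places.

Equating utilities: w·798 + (1−w)·323 = w·471 + (1−w)·635.
w·(798−471) = (1−w)·(635−323), i.e. w·327 = (1−w)·312.
So w/(1−w) = 312/327 = 0.9541, giving w = 312/(327+312) = 0.488.

w = 0.488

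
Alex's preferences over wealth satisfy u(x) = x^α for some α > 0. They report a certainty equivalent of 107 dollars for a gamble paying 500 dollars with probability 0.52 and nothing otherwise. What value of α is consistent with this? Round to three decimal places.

α ≈ 0.424

Since u(0) = 0, the lottery's EU is 0.52·500^α.
Equating: 107^α = 0.52·500^α, i.e. 0.2140^α = 0.52.
Taking logs: α·ln(107/500) = ln(0.52), so α = -0.653926 / -1.541779 ≈ 0.424.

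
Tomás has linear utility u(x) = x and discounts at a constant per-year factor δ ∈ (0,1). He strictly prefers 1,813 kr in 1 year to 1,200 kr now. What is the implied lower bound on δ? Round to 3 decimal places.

δ > 0.662

Comparing present values: 1200 < δ·1813.
So δ > 1200/1813 = 0.66189.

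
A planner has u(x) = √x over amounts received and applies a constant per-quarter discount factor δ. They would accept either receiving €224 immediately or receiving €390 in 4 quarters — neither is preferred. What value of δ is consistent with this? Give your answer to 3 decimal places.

δ ≈ 0.933

Equating discounted utilities: u(224) = δ^4·u(390) ⇒ δ^4 = u(224)/u(390).
With u(x) = √x: δ^4 = √224/√390 = √(224/390) = 0.75786.
Taking the 4th root: δ = 0.75786^(1/4) ≈ 0.933.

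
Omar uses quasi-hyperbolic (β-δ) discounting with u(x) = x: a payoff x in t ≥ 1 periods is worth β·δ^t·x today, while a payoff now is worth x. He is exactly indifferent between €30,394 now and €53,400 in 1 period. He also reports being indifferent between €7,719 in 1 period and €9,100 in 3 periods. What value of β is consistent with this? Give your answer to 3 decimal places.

β ≈ 0.618

Both payoffs in the second observation are in the future, so β drops out: δ^1·7719 = δ^3·9100 ⇒ δ^2 = 7719/9100 = 0.84824, so δ = 0.92100.
Now use the now-vs-future pair: 30394 = β·δ·53400 gives β = 30394/(0.92100·53400) ≈ 0.618.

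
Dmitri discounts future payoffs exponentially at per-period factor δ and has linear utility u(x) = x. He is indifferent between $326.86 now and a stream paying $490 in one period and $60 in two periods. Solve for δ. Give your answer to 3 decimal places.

δ ≈ 0.620

Equating present values: 326.86 = 490δ + 60δ².
Rearranged: 60δ² + 490δ − 326.86 = 0.
δ = (−490 + √(490² + 4·60·326.86)) / (2·60) = (−490 + √318546.40) / 120 ≈ 0.620.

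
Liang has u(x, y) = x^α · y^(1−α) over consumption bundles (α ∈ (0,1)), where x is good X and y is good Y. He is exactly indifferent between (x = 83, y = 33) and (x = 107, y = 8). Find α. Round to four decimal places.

Set the two utilities equal: 83^α·33^(1−α) = 107^α·8^(1−α).
Rearrange to (83/107)^α = (8/33)^(1−α) and take logs: α·-0.2539882 = (1−α)·-1.4170660.
Thus α·(-1.6710542) = -1.4170660, so α = -1.4170660/-1.6710542 ≈ 0.8480.

α ≈ 0.8480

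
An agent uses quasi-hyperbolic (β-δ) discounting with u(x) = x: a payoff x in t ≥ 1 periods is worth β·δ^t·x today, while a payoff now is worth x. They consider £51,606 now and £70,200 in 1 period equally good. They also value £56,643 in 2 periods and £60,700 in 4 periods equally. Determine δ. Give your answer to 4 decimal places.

From the later pair, β·δ^2·56643 = β·δ^4·60700; dividing through, δ^2 = 56643/60700 = 0.93316, so δ = 0.96600.

δ ≈ 0.9660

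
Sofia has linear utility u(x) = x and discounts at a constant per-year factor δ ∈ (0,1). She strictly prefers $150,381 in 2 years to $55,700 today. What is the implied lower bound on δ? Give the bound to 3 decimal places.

The preference means 55700 < δ^2·150381.
So δ^2 > 55700/150381 = 0.37039; taking the square root of both positive sides preserves the inequality.
δ > (55700/150381)^(1/2) ≈ 0.609.

δ > 0.609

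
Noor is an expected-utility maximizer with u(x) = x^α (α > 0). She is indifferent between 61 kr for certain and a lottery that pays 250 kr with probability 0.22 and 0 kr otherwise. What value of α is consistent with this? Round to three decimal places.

EU(lottery) = 0.22·250^α + 0.78·0 = 0.22·250^α.
Setting u(61) equal to that: 61^α = 0.22·250^α ⇒ (61/250)^α = 0.22.
Take logs: α = ln 0.22 / ln(61/250) ≈ 1.07340.

α ≈ 1.073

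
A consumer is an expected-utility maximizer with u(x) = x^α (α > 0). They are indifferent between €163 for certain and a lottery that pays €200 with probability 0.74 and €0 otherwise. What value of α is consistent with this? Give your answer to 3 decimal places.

EU(lottery) = 0.74·200^α + 0.26·0 = 0.74·200^α.
Setting u(163) equal to that: 163^α = 0.74·200^α ⇒ (163/200)^α = 0.74.
Take logs: α = ln 0.74 / ln(163/200) ≈ 1.47191.

α ≈ 1.472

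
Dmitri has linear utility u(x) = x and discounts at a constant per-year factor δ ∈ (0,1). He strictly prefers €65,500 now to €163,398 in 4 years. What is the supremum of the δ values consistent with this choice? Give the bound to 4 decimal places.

δ < 0.7957

Comparing present values: 65500 > δ^4·163398.
So δ^4 < 65500/163398 = 0.40086; taking the 4th root of both positive sides preserves the inequality.
δ < (65500/163398)^(1/4) ≈ 0.7957.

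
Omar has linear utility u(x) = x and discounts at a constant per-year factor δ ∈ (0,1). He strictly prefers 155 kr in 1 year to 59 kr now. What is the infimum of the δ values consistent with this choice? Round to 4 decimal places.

δ > 0.3806

The preference means 59 < δ·155.
Dividing through by 155 gives δ > 0.38065.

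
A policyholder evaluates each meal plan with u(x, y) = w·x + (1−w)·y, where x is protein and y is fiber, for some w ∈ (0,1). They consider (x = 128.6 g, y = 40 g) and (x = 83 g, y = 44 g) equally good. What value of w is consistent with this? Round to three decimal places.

w = 0.081

Indifference: w·128.6 + (1−w)·40 = w·83 + (1−w)·44.
Rearranging, 45.6·w − 4·(1−w) = 0.
So w/(1−w) = 4/45.6 = 0.0877, giving w = 4/(45.6+4) = 0.081.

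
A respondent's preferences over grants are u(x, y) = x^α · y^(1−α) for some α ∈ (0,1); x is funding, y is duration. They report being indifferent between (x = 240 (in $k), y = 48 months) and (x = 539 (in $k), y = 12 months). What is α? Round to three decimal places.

The Cobb–Douglas utilities coincide, so 240^α·48^(1−α) = 539^α·12^(1−α).
Rearrange to (240/539)^α = (12/48)^(1−α) and take logs: α·-0.809077 = (1−α)·-1.386294.
With A = -0.809077 and B = -1.386294: α·A = (1−α)·B, so α = B/(A+B) = -1.386294/-2.195371 ≈ 0.631.

α ≈ 0.631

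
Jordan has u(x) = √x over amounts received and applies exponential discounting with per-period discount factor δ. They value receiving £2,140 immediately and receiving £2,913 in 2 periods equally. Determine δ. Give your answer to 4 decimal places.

δ ≈ 0.9258

Equating discounted utilities: u(2140) = δ^2·u(2913) ⇒ δ^2 = u(2140)/u(2913).
With u(x) = √x: δ^2 = √2140/√2913 = √(2140/2913) = 0.85711.
So δ = 0.85711^(1/2) ≈ 0.9258.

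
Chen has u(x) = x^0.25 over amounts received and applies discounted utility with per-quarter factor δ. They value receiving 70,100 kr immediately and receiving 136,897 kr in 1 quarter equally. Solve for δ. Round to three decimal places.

Equating discounted utilities: u(70100) = δ·u(136897) ⇒ δ = u(70100)/u(136897).
Since u(x) = x^0.25, δ = (70100/136897)^0.25 = 0.51206^0.25 = 0.84592.

δ ≈ 0.846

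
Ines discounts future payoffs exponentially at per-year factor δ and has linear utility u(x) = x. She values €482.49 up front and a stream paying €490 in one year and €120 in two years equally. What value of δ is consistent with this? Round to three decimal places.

Equating present values: 482.49 = 490δ + 120δ².
So 120δ² + 490δ − 482.49 = 0.
The positive root is δ = [−490 + √(490² + 4·120·482.49)] / (2·120) = (−490 + 686.801)/240 ≈ 0.820.

δ ≈ 0.820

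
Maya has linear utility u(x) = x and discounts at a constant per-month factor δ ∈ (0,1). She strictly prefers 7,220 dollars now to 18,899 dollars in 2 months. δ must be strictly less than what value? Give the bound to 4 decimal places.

The preference means 7220 > δ^2·18899.
So δ^2 < 7220/18899 = 0.38203; taking the square root of both positive sides preserves the inequality.
δ < 0.38203^(1/2) = 0.6181.

δ < 0.6181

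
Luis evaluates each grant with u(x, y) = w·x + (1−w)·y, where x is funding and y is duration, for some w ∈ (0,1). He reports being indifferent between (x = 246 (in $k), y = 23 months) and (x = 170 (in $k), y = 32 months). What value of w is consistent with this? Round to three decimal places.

w = 0.106

Equating utilities: w·246 + (1−w)·23 = w·170 + (1−w)·32.
Collecting terms: w·76 = (1−w)·9.
The marginal rate of substitution is 9/76, so w = 9/(76+9) = 0.106.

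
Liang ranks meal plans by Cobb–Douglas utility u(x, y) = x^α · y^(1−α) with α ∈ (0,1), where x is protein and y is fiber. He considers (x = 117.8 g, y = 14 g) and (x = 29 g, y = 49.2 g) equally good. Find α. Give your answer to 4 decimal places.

α ≈ 0.4728

Set the two utilities equal: 117.8^α·14^(1−α) = 29^α·49.2^(1−α).
(117.8/29)^α = (49.2/14)^(1−α); take logs: α·ln(117.8/29) = (1−α)·ln(49.2/14), i.e. α·1.4016924 = (1−α)·1.2568363.
Thus α·(2.6585287) = 1.2568363, so α = 1.2568363/2.6585287 ≈ 0.4728.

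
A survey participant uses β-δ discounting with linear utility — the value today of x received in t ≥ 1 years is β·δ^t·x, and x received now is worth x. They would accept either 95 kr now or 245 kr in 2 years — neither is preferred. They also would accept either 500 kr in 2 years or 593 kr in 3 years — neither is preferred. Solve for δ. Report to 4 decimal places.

Both payoffs in the second observation are in the future, so β drops out: δ^2·500 = δ^3·593 ⇒ δ = 500/593 = 0.84317.

δ ≈ 0.8432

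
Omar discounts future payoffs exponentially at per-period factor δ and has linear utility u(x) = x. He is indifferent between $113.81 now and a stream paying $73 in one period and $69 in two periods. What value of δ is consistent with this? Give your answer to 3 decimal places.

Present value of the stream is 73·δ + 69·δ². Indifference gives 73δ + 69δ² = 113.81.
So 69δ² + 73δ − 113.81 = 0.
The positive root is δ = [−73 + √(73² + 4·69·113.81)] / (2·69) = (−73 + 191.678)/138 ≈ 0.860.

δ ≈ 0.860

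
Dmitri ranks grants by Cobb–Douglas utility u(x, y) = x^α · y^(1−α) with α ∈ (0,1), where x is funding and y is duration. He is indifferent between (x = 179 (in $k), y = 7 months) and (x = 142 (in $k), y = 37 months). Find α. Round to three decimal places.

α ≈ 0.878

Set the two utilities equal: 179^α·7^(1−α) = 142^α·37^(1−α).
(179/142)^α = (37/7)^(1−α); take logs: α·ln(179/142) = (1−α)·ln(37/7), i.e. α·0.231559 = (1−α)·1.665008.
So α/(1−α) = (1.665008)/(0.231559) = 7.190427, and α = 7.190427/8.190427 ≈ 0.878.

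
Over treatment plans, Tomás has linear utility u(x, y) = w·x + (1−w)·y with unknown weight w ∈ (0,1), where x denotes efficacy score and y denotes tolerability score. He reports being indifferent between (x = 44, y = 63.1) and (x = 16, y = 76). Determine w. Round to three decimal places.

Equating utilities: w·44 + (1−w)·63.1 = w·16 + (1−w)·76.
Rearranging, 28·w − 12.9·(1−w) = 0.
The marginal rate of substitution is 12.9/28, so w = 12.9/(28+12.9) = 0.315.

w = 0.315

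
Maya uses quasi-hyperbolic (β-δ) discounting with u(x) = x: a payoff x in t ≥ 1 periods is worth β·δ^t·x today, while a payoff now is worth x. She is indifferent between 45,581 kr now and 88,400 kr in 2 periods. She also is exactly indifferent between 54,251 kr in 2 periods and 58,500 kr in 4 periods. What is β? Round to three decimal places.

Both payoffs in the second observation are in the future, so β drops out: δ^2·54251 = δ^4·58500 ⇒ δ^2 = 54251/58500 = 0.92737, so δ = 0.96300.
The first indifference: 45581 = β·δ^2·88400, so β = 45581/(δ^2·88400) = 45581/(0.92737·88400) ≈ 0.556.

β ≈ 0.556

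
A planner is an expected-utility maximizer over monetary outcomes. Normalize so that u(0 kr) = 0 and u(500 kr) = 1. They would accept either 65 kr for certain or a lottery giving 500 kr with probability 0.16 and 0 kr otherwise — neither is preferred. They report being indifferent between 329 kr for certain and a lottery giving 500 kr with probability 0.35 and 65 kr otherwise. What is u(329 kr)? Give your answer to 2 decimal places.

The first gamble pins u(65 kr): it must equal 0.16·1 + 0.84·0 = 0.16.
Chaining: u(329 kr) = 0.35·1.00 + 0.65·0.16 = 0.4540.

0.45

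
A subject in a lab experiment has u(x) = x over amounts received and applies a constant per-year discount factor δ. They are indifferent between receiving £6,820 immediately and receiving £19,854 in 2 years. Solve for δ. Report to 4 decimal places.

Equating discounted utilities: u(6820) = δ^2·u(19854) ⇒ δ^2 = u(6820)/u(19854).
With u(x) = x: δ^2 = 6820/19854 = 0.34351.
So δ = 0.34351^(1/2) ≈ 0.5861.

δ ≈ 0.5861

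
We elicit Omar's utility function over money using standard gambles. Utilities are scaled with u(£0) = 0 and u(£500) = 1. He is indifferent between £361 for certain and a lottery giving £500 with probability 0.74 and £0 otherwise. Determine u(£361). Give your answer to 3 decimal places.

0.740

The indifference gives u(£361) = 0.74·u(£500) + 0.26·u(£0) = 0.74·1 + 0.26·0 = 0.74.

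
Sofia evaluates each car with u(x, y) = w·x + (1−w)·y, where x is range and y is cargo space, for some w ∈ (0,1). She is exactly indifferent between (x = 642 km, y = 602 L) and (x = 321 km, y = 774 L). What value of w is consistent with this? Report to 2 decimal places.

w = 0.35

Indifference: w·642 + (1−w)·602 = w·321 + (1−w)·774.
Collecting terms: w·321 = (1−w)·172.
So w/(1−w) = 172/321 = 0.5358, giving w = 172/(321+172) = 0.35.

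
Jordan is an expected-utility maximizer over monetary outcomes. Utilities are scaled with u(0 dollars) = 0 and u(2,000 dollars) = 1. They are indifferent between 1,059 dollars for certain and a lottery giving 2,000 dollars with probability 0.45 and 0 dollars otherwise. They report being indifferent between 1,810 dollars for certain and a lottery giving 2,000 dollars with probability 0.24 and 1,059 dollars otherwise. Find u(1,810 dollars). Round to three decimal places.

0.582

From the first indifference, u(1,059 dollars) = 0.45·u(2,000 dollars) + 0.55·u(0 dollars) = 0.45·1 + 0.55·0 = 0.45.
The second indifference gives u(1,810 dollars) = 0.24·u(2,000 dollars) + 0.76·u(1,059 dollars) = 0.24·1.00 + 0.76·0.45 = 0.5820.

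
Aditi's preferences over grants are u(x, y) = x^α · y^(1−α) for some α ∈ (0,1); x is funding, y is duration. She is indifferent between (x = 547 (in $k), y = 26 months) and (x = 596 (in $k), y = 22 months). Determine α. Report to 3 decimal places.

The Cobb–Douglas utilities coincide, so 547^α·26^(1−α) = 596^α·22^(1−α).
Taking logs: α·ln 547 + (1−α)·ln 26 = α·ln 596 + (1−α)·ln 22, i.e. α·-0.085792 = (1−α)·-0.167054.
Thus α·(-0.252846) = -0.167054, so α = -0.167054/-0.252846 ≈ 0.661.

α ≈ 0.661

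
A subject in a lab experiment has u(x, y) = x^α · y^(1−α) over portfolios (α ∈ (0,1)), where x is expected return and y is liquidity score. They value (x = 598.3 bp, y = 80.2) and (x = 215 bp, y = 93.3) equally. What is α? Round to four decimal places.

Indifference: 598.3^α · 80.2^(1−α) = 215^α · 93.3^(1−α).
Taking logs: α·ln 598.3 + (1−α)·ln 80.2 = α·ln 215 + (1−α)·ln 93.3, i.e. α·1.0234543 = (1−α)·0.1512966.
Thus α·(1.1747509) = 0.1512966, so α = 0.1512966/1.1747509 ≈ 0.1288.

α ≈ 0.1288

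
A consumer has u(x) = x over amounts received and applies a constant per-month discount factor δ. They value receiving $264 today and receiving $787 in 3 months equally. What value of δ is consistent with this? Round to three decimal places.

Indifference means u(264) = δ^3 · u(787), so δ^3 = u(264)/u(787).
With u(x) = x: δ^3 = 264/787 = 0.33545.
Hence δ = (0.33545)^(1/3) = 0.69483.

δ ≈ 0.695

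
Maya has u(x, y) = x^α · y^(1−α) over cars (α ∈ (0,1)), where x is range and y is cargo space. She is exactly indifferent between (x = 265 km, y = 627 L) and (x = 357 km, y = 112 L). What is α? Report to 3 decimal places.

Set the two utilities equal: 265^α·627^(1−α) = 357^α·112^(1−α).
Taking logs: α·ln 265 + (1−α)·ln 627 = α·ln 357 + (1−α)·ln 112, i.e. α·-0.298006 = (1−α)·-1.722448.
So α/(1−α) = (-1.722448)/(-0.298006) = 5.779910, and α = 5.779910/6.779910 ≈ 0.853.

α ≈ 0.853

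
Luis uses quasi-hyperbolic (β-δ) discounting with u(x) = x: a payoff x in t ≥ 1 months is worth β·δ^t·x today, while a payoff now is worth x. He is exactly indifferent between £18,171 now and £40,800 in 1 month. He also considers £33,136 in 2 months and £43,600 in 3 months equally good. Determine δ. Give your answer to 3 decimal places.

From the later pair, β·δ^2·33136 = β·δ^3·43600; dividing through, δ = 33136/43600 = 0.76000.

δ ≈ 0.760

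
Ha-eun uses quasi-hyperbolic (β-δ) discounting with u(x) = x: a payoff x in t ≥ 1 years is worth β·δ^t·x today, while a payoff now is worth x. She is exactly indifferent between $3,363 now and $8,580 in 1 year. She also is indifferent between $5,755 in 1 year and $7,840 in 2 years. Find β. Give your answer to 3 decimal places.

β ≈ 0.534

The second indifference involves only future payoffs, so β cancels: β·δ^1·5755 = β·δ^2·7840, giving δ = 5755/7840 = 0.73406.
The first indifference: 3363 = β·δ·8580, so β = 3363/(δ·8580) = 3363/(0.73406·8580) ≈ 0.534.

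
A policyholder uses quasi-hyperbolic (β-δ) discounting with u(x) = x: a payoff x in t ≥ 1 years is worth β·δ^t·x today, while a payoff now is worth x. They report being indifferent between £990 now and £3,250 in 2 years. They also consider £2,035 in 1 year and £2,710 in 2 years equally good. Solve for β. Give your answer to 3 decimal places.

The second indifference involves only future payoffs, so β cancels: β·δ^1·2035 = β·δ^2·2710, giving δ = 2035/2710 = 0.75092.
Now use the now-vs-future pair: 990 = β·δ^2·3250 gives β = 990/(0.56388·3250) ≈ 0.540.

β ≈ 0.540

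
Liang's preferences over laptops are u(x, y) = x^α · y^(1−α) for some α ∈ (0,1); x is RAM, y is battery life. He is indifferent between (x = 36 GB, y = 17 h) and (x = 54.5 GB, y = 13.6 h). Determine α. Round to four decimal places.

α ≈ 0.3499

Set the two utilities equal: 36^α·17^(1−α) = 54.5^α·13.6^(1−α).
(36/54.5)^α = (13.6/17)^(1−α); take logs: α·ln(36/54.5) = (1−α)·ln(13.6/17), i.e. α·-0.4146818 = (1−α)·-0.2231436.
With A = -0.4146818 and B = -0.2231436: α·A = (1−α)·B, so α = B/(A+B) = -0.2231436/-0.6378254 ≈ 0.3499.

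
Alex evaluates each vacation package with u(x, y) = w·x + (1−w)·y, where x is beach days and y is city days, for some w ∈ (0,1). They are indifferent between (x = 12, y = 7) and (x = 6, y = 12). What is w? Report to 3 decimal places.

w = 0.455

Equating utilities: w·12 + (1−w)·7 = w·6 + (1−w)·12.
Rearranging, 6·w − 5·(1−w) = 0.
Hence w = 5/(6+5) = 5/11 = 0.455.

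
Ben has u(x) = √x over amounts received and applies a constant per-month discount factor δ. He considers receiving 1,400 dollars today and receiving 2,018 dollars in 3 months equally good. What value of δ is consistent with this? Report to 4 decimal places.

δ ≈ 0.9409

The payoff in 3 months is discounted by δ^3, so u(1400) = δ^3·u(2018) and δ^3 = u(1400)/u(2018).
Since u(x) = √x, δ^3 = √(1400/2018) = 0.83292.
Hence δ = (0.83292)^(1/3) = 0.940881.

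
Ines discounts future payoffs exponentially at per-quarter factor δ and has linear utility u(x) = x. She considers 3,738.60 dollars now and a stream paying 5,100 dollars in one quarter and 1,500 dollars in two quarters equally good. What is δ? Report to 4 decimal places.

Present value of the stream is 5100·δ + 1500·δ². Indifference gives 5100δ + 1500δ² = 3738.60.
That is, 1500δ² + 5100δ − 3738.60 = 0, a quadratic in δ.
By the quadratic formula (taking the positive root), δ = (−5100 + √48441600.00) / 3000 ≈ 0.6200.

δ ≈ 0.6200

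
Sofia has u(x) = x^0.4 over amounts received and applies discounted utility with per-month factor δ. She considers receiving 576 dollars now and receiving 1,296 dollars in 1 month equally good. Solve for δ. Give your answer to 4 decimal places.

Indifference means u(576) = δ · u(1296), so δ = u(576)/u(1296).
Since u(x) = x^0.4, δ = (576/1296)^0.4 = 0.44444^0.4 = 0.72298.

δ ≈ 0.7230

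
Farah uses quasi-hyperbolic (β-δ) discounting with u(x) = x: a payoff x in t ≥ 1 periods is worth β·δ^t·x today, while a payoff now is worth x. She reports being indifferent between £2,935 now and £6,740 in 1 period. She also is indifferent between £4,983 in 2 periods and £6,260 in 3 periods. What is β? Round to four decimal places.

β ≈ 0.5471

From the later pair, β·δ^2·4983 = β·δ^3·6260; dividing through, δ = 4983/6260 = 0.79601.
The first indifference: 2935 = β·δ·6740, so β = 2935/(δ·6740) = 2935/(0.79601·6740) ≈ 0.5471.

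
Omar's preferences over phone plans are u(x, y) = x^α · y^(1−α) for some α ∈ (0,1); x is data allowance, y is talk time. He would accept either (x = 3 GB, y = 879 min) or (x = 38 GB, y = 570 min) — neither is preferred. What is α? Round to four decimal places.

α ≈ 0.1457

The Cobb–Douglas utilities coincide, so 3^α·879^(1−α) = 38^α·570^(1−α).
Taking logs: α·ln 3 + (1−α)·ln 879 = α·ln 38 + (1−α)·ln 570, i.e. α·-2.5389739 = (1−α)·-0.4331485.
Thus α·(-2.9721224) = -0.4331485, so α = -0.4331485/-2.9721224 ≈ 0.1457.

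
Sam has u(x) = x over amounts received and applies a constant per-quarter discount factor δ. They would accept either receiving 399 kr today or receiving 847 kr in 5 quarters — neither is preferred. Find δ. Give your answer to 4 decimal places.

Equating discounted utilities: u(399) = δ^5·u(847) ⇒ δ^5 = u(399)/u(847).
With u(x) = x: δ^5 = 399/847 = 0.47107.
Hence δ = (0.47107)^(1/5) = 0.860237.

δ ≈ 0.8602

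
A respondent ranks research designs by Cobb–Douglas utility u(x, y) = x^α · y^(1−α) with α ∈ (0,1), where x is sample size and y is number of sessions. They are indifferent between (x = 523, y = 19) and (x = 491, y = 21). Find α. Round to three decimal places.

Set the two utilities equal: 523^α·19^(1−α) = 491^α·21^(1−α).
(523/491)^α = (21/19)^(1−α); take logs: α·ln(523/491) = (1−α)·ln(21/19), i.e. α·0.063137 = (1−α)·0.100083.
So α/(1−α) = (0.100083)/(0.063137) = 1.585172, and α = 1.585172/2.585172 ≈ 0.613.

α ≈ 0.613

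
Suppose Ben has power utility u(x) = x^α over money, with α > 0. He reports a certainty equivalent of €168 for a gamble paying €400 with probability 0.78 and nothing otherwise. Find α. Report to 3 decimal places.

α ≈ 0.286

Since u(0) = 0, the lottery's EU is 0.78·400^α.
Setting u(168) equal to that: 168^α = 0.78·400^α ⇒ (168/400)^α = 0.78.
Taking logs: α·ln(168/400) = ln(0.78), so α = -0.248461 / -0.867501 ≈ 0.286.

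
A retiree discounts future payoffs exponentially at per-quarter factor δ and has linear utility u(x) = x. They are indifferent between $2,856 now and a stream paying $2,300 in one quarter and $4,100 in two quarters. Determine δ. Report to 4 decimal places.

Equating present values: 2856 = 2300δ + 4100δ².
That is, 4100δ² + 2300δ − 2856 = 0, a quadratic in δ.
δ = (−2300 + √(2300² + 4·4100·2856)) / (2·4100) = (−2300 + √52128400.00) / 8200 ≈ 0.6000.

δ ≈ 0.6000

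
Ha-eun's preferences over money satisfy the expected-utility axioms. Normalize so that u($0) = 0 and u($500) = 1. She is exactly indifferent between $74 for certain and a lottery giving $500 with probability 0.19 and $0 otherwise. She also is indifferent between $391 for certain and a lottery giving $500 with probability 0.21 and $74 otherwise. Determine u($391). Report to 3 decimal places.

The first gamble pins u($74): it must equal 0.19·1 + 0.81·0 = 0.19.
The second indifference gives u($391) = 0.21·u($500) + 0.79·u($74) = 0.21·1.00 + 0.79·0.19 = 0.3601.

0.360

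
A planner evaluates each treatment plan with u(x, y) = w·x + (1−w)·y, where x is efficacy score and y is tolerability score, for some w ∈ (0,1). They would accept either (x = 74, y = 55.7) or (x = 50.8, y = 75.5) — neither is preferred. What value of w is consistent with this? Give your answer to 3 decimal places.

w = 0.460

Equating utilities: w·74 + (1−w)·55.7 = w·50.8 + (1−w)·75.5.
w·(74−50.8) = (1−w)·(75.5−55.7), i.e. w·23.2 = (1−w)·19.8.
The marginal rate of substitution is 19.8/23.2, so w = 19.8/(23.2+19.8) = 0.460.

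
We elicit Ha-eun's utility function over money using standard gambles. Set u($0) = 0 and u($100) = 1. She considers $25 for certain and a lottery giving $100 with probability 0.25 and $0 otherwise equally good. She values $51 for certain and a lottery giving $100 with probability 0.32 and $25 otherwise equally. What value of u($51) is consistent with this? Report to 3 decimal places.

0.490

From the first indifference, u($25) = 0.25·u($100) + 0.75·u($0) = 0.25·1 + 0.75·0 = 0.25.
Then u($51) = 0.32·u($100) + 0.68·u($25) = 0.32·1.00 + 0.68·0.25 = 0.4900.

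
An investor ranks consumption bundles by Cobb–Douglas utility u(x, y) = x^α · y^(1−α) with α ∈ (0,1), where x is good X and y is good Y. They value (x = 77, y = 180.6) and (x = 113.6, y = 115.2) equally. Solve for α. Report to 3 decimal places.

α ≈ 0.536

Set the two utilities equal: 77^α·180.6^(1−α) = 113.6^α·115.2^(1−α).
(77/113.6)^α = (115.2/180.6)^(1−α); take logs: α·ln(77/113.6) = (1−α)·ln(115.2/180.6), i.e. α·-0.388878 = (1−α)·-0.449615.
Thus α·(-0.838493) = -0.449615, so α = -0.449615/-0.838493 ≈ 0.536.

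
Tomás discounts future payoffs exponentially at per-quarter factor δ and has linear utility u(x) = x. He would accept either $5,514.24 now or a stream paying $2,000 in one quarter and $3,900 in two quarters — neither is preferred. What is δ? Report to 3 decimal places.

δ ≈ 0.960

The stream is worth 2000δ + 3900δ² today, so 2000δ + 3900δ² = 5514.24.
So 3900δ² + 2000δ − 5514.24 = 0.
By the quadratic formula (taking the positive root), δ = (−2000 + √90022144.00) / 7800 ≈ 0.960.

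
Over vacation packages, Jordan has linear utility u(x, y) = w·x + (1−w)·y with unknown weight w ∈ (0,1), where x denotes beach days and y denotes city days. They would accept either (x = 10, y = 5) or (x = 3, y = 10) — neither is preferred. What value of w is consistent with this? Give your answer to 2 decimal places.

w = 0.42

u(10,5) = u(3,10) means w·10 + (1−w)·5 = w·3 + (1−w)·10.
Rearranging, 7·w − 5·(1−w) = 0.
The marginal rate of substitution is 5/7, so w = 5/(7+5) = 0.42.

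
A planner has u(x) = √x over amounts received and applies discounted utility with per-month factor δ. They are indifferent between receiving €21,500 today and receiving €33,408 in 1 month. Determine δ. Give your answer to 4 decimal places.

Equating discounted utilities: u(21500) = δ·u(33408) ⇒ δ = u(21500)/u(33408).
With u(x) = √x: δ = √21500/√33408 = √(21500/33408) = 0.80222.

δ ≈ 0.8022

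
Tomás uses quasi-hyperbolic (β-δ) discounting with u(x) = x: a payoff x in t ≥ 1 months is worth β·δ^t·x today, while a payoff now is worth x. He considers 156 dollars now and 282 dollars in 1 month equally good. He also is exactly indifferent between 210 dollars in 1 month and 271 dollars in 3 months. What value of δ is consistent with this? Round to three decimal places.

Both payoffs in the second observation are in the future, so β drops out: δ^1·210 = δ^3·271 ⇒ δ^2 = 210/271 = 0.77491, so δ = 0.88029.

δ ≈ 0.880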